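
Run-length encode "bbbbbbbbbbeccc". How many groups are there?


Input: bbbbbbbbbbeccc
Scanning for consecutive runs:
  Group 1: 'b' x 10 (positions 0-9)
  Group 2: 'e' x 1 (positions 10-10)
  Group 3: 'c' x 3 (positions 11-13)
Total groups: 3

3


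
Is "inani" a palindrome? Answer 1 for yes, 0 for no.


Input: inani
Reversed: inani
  Compare pos 0 ('i') with pos 4 ('i'): match
  Compare pos 1 ('n') with pos 3 ('n'): match
Result: palindrome

1


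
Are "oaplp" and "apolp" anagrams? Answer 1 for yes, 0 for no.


Strings: "oaplp", "apolp"
Sorted first:  alopp
Sorted second: alopp
Sorted forms match => anagrams

1


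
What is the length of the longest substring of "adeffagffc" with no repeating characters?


Input: "adeffagffc"
Sliding window (track last position of each char):
  Position 0 ('a'): window [0,0] length 1 -- new best
  Position 1 ('d'): window [0,1] length 2 -- new best
  Position 2 ('e'): window [0,2] length 3 -- new best
  Position 3 ('f'): window [0,3] length 4 -- new best
  Position 4 ('f'): repeat (last at 3), move window start to 4
  Position 4 ('f'): window [4,4] length 1
  Position 5 ('a'): window [4,5] length 2
  Position 6 ('g'): window [4,6] length 3
  Position 7 ('f'): repeat (last at 4), move window start to 5
  Position 7 ('f'): window [5,7] length 3
  Position 8 ('f'): repeat (last at 7), move window start to 8
  Position 8 ('f'): window [8,8] length 1
  Position 9 ('c'): window [8,9] length 2
Longest substring with no repeats: "adef" with length 4

4


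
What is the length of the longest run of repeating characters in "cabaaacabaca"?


Input: "cabaaacabaca"
Scanning for longest run:
  Position 1 ('a'): new char, reset run to 1
  Position 2 ('b'): new char, reset run to 1
  Position 3 ('a'): new char, reset run to 1
  Position 4 ('a'): continues run of 'a', length=2
  Position 5 ('a'): continues run of 'a', length=3
  Position 6 ('c'): new char, reset run to 1
  Position 7 ('a'): new char, reset run to 1
  Position 8 ('b'): new char, reset run to 1
  Position 9 ('a'): new char, reset run to 1
  Position 10 ('c'): new char, reset run to 1
  Position 11 ('a'): new char, reset run to 1
Longest run: 'a' with length 3

3


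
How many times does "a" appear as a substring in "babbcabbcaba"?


Searching for "a" in "babbcabbcaba"
Scanning each position:
  Position 0: "b" => no
  Position 1: "a" => MATCH
  Position 2: "b" => no
  Position 3: "b" => no
  Position 4: "c" => no
  Position 5: "a" => MATCH
  Position 6: "b" => no
  Position 7: "b" => no
  Position 8: "c" => no
  Position 9: "a" => MATCH
  Position 10: "b" => no
  Position 11: "a" => MATCH
Total occurrences: 4

4


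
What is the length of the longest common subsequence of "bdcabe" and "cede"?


LCS of "bdcabe" and "cede"
DP table:
           c    e    d    e
      0    0    0    0    0
  b   0    0    0    0    0
  d   0    0    0    1    1
  c   0    1    1    1    1
  a   0    1    1    1    1
  b   0    1    1    1    1
  e   0    1    2    2    2
LCS length = dp[6][4] = 2

2


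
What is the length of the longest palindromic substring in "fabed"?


Input: "fabed"
Checking substrings for palindromes:
  No multi-char palindromic substrings found
Longest palindromic substring: "f" with length 1

1


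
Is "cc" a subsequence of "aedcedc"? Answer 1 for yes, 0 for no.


Check if "cc" is a subsequence of "aedcedc"
Greedy scan:
  Position 0 ('a'): no match needed
  Position 1 ('e'): no match needed
  Position 2 ('d'): no match needed
  Position 3 ('c'): matches sub[0] = 'c'
  Position 4 ('e'): no match needed
  Position 5 ('d'): no match needed
  Position 6 ('c'): matches sub[1] = 'c'
All 2 characters matched => is a subsequence

1


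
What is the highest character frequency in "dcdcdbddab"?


Input: dcdcdbddab
Character counts:
  'a': 1
  'b': 2
  'c': 2
  'd': 5
Maximum frequency: 5

5


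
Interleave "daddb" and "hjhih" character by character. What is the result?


Interleaving "daddb" and "hjhih":
  Position 0: 'd' from first, 'h' from second => "dh"
  Position 1: 'a' from first, 'j' from second => "aj"
  Position 2: 'd' from first, 'h' from second => "dh"
  Position 3: 'd' from first, 'i' from second => "di"
  Position 4: 'b' from first, 'h' from second => "bh"
Result: dhajdhdibh

dhajdhdibh


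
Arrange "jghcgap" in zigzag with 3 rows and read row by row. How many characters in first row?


Zigzag "jghcgap" into 3 rows:
Placing characters:
  'j' => row 0
  'g' => row 1
  'h' => row 2
  'c' => row 1
  'g' => row 0
  'a' => row 1
  'p' => row 2
Rows:
  Row 0: "jg"
  Row 1: "gca"
  Row 2: "hp"
First row length: 2

2


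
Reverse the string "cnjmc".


Input: cnjmc
Reading characters right to left:
  Position 4: 'c'
  Position 3: 'm'
  Position 2: 'j'
  Position 1: 'n'
  Position 0: 'c'
Reversed: cmjnc

cmjnc


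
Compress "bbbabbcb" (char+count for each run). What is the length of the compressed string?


Input: bbbabbcb
Runs:
  'b' x 3 => "b3"
  'a' x 1 => "a1"
  'b' x 2 => "b2"
  'c' x 1 => "c1"
  'b' x 1 => "b1"
Compressed: "b3a1b2c1b1"
Compressed length: 10

10


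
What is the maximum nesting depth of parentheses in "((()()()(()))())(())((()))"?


Input: "((()()()(()))())(())((()))"
Tracking depth:
  Position 0 '(': depth becomes 1
  Position 1 '(': depth becomes 2
  Position 2 '(': depth becomes 3
  Position 3 ')': depth becomes 2
  Position 4 '(': depth becomes 3
  Position 5 ')': depth becomes 2
  Position 6 '(': depth becomes 3
  Position 7 ')': depth becomes 2
  Position 8 '(': depth becomes 3
  Position 9 '(': depth becomes 4
  Position 10 ')': depth becomes 3
  Position 11 ')': depth becomes 2
  Position 12 ')': depth becomes 1
  Position 13 '(': depth becomes 2
  Position 14 ')': depth becomes 1
  Position 15 ')': depth becomes 0
  Position 16 '(': depth becomes 1
  Position 17 '(': depth becomes 2
  Position 18 ')': depth becomes 1
  Position 19 ')': depth becomes 0
  Position 20 '(': depth becomes 1
  Position 21 '(': depth becomes 2
  Position 22 '(': depth becomes 3
  Position 23 ')': depth becomes 2
  Position 24 ')': depth becomes 1
  Position 25 ')': depth becomes 0
Maximum depth reached: 4

4


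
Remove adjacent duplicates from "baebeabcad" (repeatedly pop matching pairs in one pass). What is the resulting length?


Input: baebeabcad
Stack-based adjacent duplicate removal:
  Read 'b': push. Stack: b
  Read 'a': push. Stack: ba
  Read 'e': push. Stack: bae
  Read 'b': push. Stack: baeb
  Read 'e': push. Stack: baebe
  Read 'a': push. Stack: baebea
  Read 'b': push. Stack: baebeab
  Read 'c': push. Stack: baebeabc
  Read 'a': push. Stack: baebeabca
  Read 'd': push. Stack: baebeabcad
Final stack: "baebeabcad" (length 10)

10


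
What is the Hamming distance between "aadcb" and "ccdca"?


Comparing "aadcb" and "ccdca" position by position:
  Position 0: 'a' vs 'c' => differ
  Position 1: 'a' vs 'c' => differ
  Position 2: 'd' vs 'd' => same
  Position 3: 'c' vs 'c' => same
  Position 4: 'b' vs 'a' => differ
Total differences (Hamming distance): 3

3


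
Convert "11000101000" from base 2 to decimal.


Input: "11000101000" in base 2
Positional expansion:
  Digit '1' (value 1) x 2^10 = 1024
  Digit '1' (value 1) x 2^9 = 512
  Digit '0' (value 0) x 2^8 = 0
  Digit '0' (value 0) x 2^7 = 0
  Digit '0' (value 0) x 2^6 = 0
  Digit '1' (value 1) x 2^5 = 32
  Digit '0' (value 0) x 2^4 = 0
  Digit '1' (value 1) x 2^3 = 8
  Digit '0' (value 0) x 2^2 = 0
  Digit '0' (value 0) x 2^1 = 0
  Digit '0' (value 0) x 2^0 = 0
Sum = 1576

1576


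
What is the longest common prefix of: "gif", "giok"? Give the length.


Words: gif, giok
  Position 0: all 'g' => match
  Position 1: all 'i' => match
  Position 2: ('f', 'o') => mismatch, stop
LCP = "gi" (length 2)

2


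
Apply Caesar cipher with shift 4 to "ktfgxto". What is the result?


Caesar cipher: shift "ktfgxto" by 4
  'k' (pos 10) + 4 = pos 14 = 'o'
  't' (pos 19) + 4 = pos 23 = 'x'
  'f' (pos 5) + 4 = pos 9 = 'j'
  'g' (pos 6) + 4 = pos 10 = 'k'
  'x' (pos 23) + 4 = pos 1 = 'b'
  't' (pos 19) + 4 = pos 23 = 'x'
  'o' (pos 14) + 4 = pos 18 = 's'
Result: oxjkbxs

oxjkbxs


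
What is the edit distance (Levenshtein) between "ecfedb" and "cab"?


Computing edit distance: "ecfedb" -> "cab"
DP table:
           c    a    b
      0    1    2    3
  e   1    1    2    3
  c   2    1    2    3
  f   3    2    2    3
  e   4    3    3    3
  d   5    4    4    4
  b   6    5    5    4
Edit distance = dp[6][3] = 4

4


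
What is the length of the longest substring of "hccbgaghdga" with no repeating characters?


Input: "hccbgaghdga"
Sliding window (track last position of each char):
  Position 0 ('h'): window [0,0] length 1 -- new best
  Position 1 ('c'): window [0,1] length 2 -- new best
  Position 2 ('c'): repeat (last at 1), move window start to 2
  Position 2 ('c'): window [2,2] length 1
  Position 3 ('b'): window [2,3] length 2
  Position 4 ('g'): window [2,4] length 3 -- new best
  Position 5 ('a'): window [2,5] length 4 -- new best
  Position 6 ('g'): repeat (last at 4), move window start to 5
  Position 6 ('g'): window [5,6] length 2
  Position 7 ('h'): window [5,7] length 3
  Position 8 ('d'): window [5,8] length 4
  Position 9 ('g'): repeat (last at 6), move window start to 7
  Position 9 ('g'): window [7,9] length 3
  Position 10 ('a'): window [7,10] length 4
Longest substring with no repeats: "cbga" with length 4

4


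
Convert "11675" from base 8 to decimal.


Input: "11675" in base 8
Positional expansion:
  Digit '1' (value 1) x 8^4 = 4096
  Digit '1' (value 1) x 8^3 = 512
  Digit '6' (value 6) x 8^2 = 384
  Digit '7' (value 7) x 8^1 = 56
  Digit '5' (value 5) x 8^0 = 5
Sum = 5053

5053


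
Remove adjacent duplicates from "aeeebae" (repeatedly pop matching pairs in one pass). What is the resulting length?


Input: aeeebae
Stack-based adjacent duplicate removal:
  Read 'a': push. Stack: a
  Read 'e': push. Stack: ae
  Read 'e': matches stack top 'e' => pop. Stack: a
  Read 'e': push. Stack: ae
  Read 'b': push. Stack: aeb
  Read 'a': push. Stack: aeba
  Read 'e': push. Stack: aebae
Final stack: "aebae" (length 5)

5


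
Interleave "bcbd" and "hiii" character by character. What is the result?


Interleaving "bcbd" and "hiii":
  Position 0: 'b' from first, 'h' from second => "bh"
  Position 1: 'c' from first, 'i' from second => "ci"
  Position 2: 'b' from first, 'i' from second => "bi"
  Position 3: 'd' from first, 'i' from second => "di"
Result: bhcibidi

bhcibidi


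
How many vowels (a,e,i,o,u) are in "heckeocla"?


Input: heckeocla
Checking each character:
  'h' at position 0: consonant
  'e' at position 1: vowel (running total: 1)
  'c' at position 2: consonant
  'k' at position 3: consonant
  'e' at position 4: vowel (running total: 2)
  'o' at position 5: vowel (running total: 3)
  'c' at position 6: consonant
  'l' at position 7: consonant
  'a' at position 8: vowel (running total: 4)
Total vowels: 4

4


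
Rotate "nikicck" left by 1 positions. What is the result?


Input: "nikicck", rotate left by 1
First 1 characters: "n"
Remaining characters: "ikicck"
Concatenate remaining + first: "ikicck" + "n" = "ikicckn"

ikicckn


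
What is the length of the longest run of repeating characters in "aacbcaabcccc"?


Input: "aacbcaabcccc"
Scanning for longest run:
  Position 1 ('a'): continues run of 'a', length=2
  Position 2 ('c'): new char, reset run to 1
  Position 3 ('b'): new char, reset run to 1
  Position 4 ('c'): new char, reset run to 1
  Position 5 ('a'): new char, reset run to 1
  Position 6 ('a'): continues run of 'a', length=2
  Position 7 ('b'): new char, reset run to 1
  Position 8 ('c'): new char, reset run to 1
  Position 9 ('c'): continues run of 'c', length=2
  Position 10 ('c'): continues run of 'c', length=3
  Position 11 ('c'): continues run of 'c', length=4
Longest run: 'c' with length 4

4


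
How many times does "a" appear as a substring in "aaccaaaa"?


Searching for "a" in "aaccaaaa"
Scanning each position:
  Position 0: "a" => MATCH
  Position 1: "a" => MATCH
  Position 2: "c" => no
  Position 3: "c" => no
  Position 4: "a" => MATCH
  Position 5: "a" => MATCH
  Position 6: "a" => MATCH
  Position 7: "a" => MATCH
Total occurrences: 6

6


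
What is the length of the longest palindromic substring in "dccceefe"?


Input: "dccceefe"
Checking substrings for palindromes:
  [1:4] "ccc" (len 3) => palindrome
  [5:8] "efe" (len 3) => palindrome
  [1:3] "cc" (len 2) => palindrome
  [2:4] "cc" (len 2) => palindrome
  [4:6] "ee" (len 2) => palindrome
Longest palindromic substring: "ccc" with length 3

3


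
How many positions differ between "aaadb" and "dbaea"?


Comparing "aaadb" and "dbaea" position by position:
  Position 0: 'a' vs 'd' => DIFFER
  Position 1: 'a' vs 'b' => DIFFER
  Position 2: 'a' vs 'a' => same
  Position 3: 'd' vs 'e' => DIFFER
  Position 4: 'b' vs 'a' => DIFFER
Positions that differ: 4

4


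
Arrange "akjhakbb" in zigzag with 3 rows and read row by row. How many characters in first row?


Zigzag "akjhakbb" into 3 rows:
Placing characters:
  'a' => row 0
  'k' => row 1
  'j' => row 2
  'h' => row 1
  'a' => row 0
  'k' => row 1
  'b' => row 2
  'b' => row 1
Rows:
  Row 0: "aa"
  Row 1: "khkb"
  Row 2: "jb"
First row length: 2

2


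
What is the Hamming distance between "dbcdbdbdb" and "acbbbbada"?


Comparing "dbcdbdbdb" and "acbbbbada" position by position:
  Position 0: 'd' vs 'a' => differ
  Position 1: 'b' vs 'c' => differ
  Position 2: 'c' vs 'b' => differ
  Position 3: 'd' vs 'b' => differ
  Position 4: 'b' vs 'b' => same
  Position 5: 'd' vs 'b' => differ
  Position 6: 'b' vs 'a' => differ
  Position 7: 'd' vs 'd' => same
  Position 8: 'b' vs 'a' => differ
Total differences (Hamming distance): 7

7


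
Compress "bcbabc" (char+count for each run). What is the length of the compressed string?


Input: bcbabc
Runs:
  'b' x 1 => "b1"
  'c' x 1 => "c1"
  'b' x 1 => "b1"
  'a' x 1 => "a1"
  'b' x 1 => "b1"
  'c' x 1 => "c1"
Compressed: "b1c1b1a1b1c1"
Compressed length: 12

12


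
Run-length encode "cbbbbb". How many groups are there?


Input: cbbbbb
Scanning for consecutive runs:
  Group 1: 'c' x 1 (positions 0-0)
  Group 2: 'b' x 5 (positions 1-5)
Total groups: 2

2


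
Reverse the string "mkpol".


Input: mkpol
Reading characters right to left:
  Position 4: 'l'
  Position 3: 'o'
  Position 2: 'p'
  Position 1: 'k'
  Position 0: 'm'
Reversed: lopkm

lopkm


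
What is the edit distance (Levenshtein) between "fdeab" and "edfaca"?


Computing edit distance: "fdeab" -> "edfaca"
DP table:
           e    d    f    a    c    a
      0    1    2    3    4    5    6
  f   1    1    2    2    3    4    5
  d   2    2    1    2    3    4    5
  e   3    2    2    2    3    4    5
  a   4    3    3    3    2    3    4
  b   5    4    4    4    3    3    4
Edit distance = dp[5][6] = 4

4


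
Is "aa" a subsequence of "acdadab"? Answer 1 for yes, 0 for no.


Check if "aa" is a subsequence of "acdadab"
Greedy scan:
  Position 0 ('a'): matches sub[0] = 'a'
  Position 1 ('c'): no match needed
  Position 2 ('d'): no match needed
  Position 3 ('a'): matches sub[1] = 'a'
  Position 4 ('d'): no match needed
  Position 5 ('a'): no match needed
  Position 6 ('b'): no match needed
All 2 characters matched => is a subsequence

1


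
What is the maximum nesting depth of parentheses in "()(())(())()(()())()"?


Input: "()(())(())()(()())()"
Tracking depth:
  Position 0 '(': depth becomes 1
  Position 1 ')': depth becomes 0
  Position 2 '(': depth becomes 1
  Position 3 '(': depth becomes 2
  Position 4 ')': depth becomes 1
  Position 5 ')': depth becomes 0
  Position 6 '(': depth becomes 1
  Position 7 '(': depth becomes 2
  Position 8 ')': depth becomes 1
  Position 9 ')': depth becomes 0
  Position 10 '(': depth becomes 1
  Position 11 ')': depth becomes 0
  Position 12 '(': depth becomes 1
  Position 13 '(': depth becomes 2
  Position 14 ')': depth becomes 1
  Position 15 '(': depth becomes 2
  Position 16 ')': depth becomes 1
  Position 17 ')': depth becomes 0
  Position 18 '(': depth becomes 1
  Position 19 ')': depth becomes 0
Maximum depth reached: 2

2


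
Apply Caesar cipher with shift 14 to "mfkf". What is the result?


Caesar cipher: shift "mfkf" by 14
  'm' (pos 12) + 14 = pos 0 = 'a'
  'f' (pos 5) + 14 = pos 19 = 't'
  'k' (pos 10) + 14 = pos 24 = 'y'
  'f' (pos 5) + 14 = pos 19 = 't'
Result: atyt

atyt


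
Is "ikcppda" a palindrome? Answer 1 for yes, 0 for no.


Input: ikcppda
Reversed: adppcki
  Compare pos 0 ('i') with pos 6 ('a'): MISMATCH
  Compare pos 1 ('k') with pos 5 ('d'): MISMATCH
  Compare pos 2 ('c') with pos 4 ('p'): MISMATCH
Result: not a palindrome

0


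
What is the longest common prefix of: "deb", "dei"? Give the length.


Words: deb, dei
  Position 0: all 'd' => match
  Position 1: all 'e' => match
  Position 2: ('b', 'i') => mismatch, stop
LCP = "de" (length 2)

2


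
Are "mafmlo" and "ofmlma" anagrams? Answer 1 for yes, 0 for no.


Strings: "mafmlo", "ofmlma"
Sorted first:  aflmmo
Sorted second: aflmmo
Sorted forms match => anagrams

1


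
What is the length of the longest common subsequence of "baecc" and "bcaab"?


LCS of "baecc" and "bcaab"
DP table:
           b    c    a    a    b
      0    0    0    0    0    0
  b   0    1    1    1    1    1
  a   0    1    1    2    2    2
  e   0    1    1    2    2    2
  c   0    1    2    2    2    2
  c   0    1    2    2    2    2
LCS length = dp[5][5] = 2

2


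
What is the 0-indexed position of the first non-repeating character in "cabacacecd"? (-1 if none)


Input: cabacacecd
Character frequencies:
  'a': 3
  'b': 1
  'c': 4
  'd': 1
  'e': 1
Scanning left to right for freq == 1:
  Position 0 ('c'): freq=4, skip
  Position 1 ('a'): freq=3, skip
  Position 2 ('b'): unique! => answer = 2

2


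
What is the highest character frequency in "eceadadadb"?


Input: eceadadadb
Character counts:
  'a': 3
  'b': 1
  'c': 1
  'd': 3
  'e': 2
Maximum frequency: 3

3


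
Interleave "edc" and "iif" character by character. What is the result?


Interleaving "edc" and "iif":
  Position 0: 'e' from first, 'i' from second => "ei"
  Position 1: 'd' from first, 'i' from second => "di"
  Position 2: 'c' from first, 'f' from second => "cf"
Result: eidicf

eidicf


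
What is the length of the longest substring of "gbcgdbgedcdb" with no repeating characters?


Input: "gbcgdbgedcdb"
Sliding window (track last position of each char):
  Position 0 ('g'): window [0,0] length 1 -- new best
  Position 1 ('b'): window [0,1] length 2 -- new best
  Position 2 ('c'): window [0,2] length 3 -- new best
  Position 3 ('g'): repeat (last at 0), move window start to 1
  Position 3 ('g'): window [1,3] length 3
  Position 4 ('d'): window [1,4] length 4 -- new best
  Position 5 ('b'): repeat (last at 1), move window start to 2
  Position 5 ('b'): window [2,5] length 4
  Position 6 ('g'): repeat (last at 3), move window start to 4
  Position 6 ('g'): window [4,6] length 3
  Position 7 ('e'): window [4,7] length 4
  Position 8 ('d'): repeat (last at 4), move window start to 5
  Position 8 ('d'): window [5,8] length 4
  Position 9 ('c'): window [5,9] length 5 -- new best
  Position 10 ('d'): repeat (last at 8), move window start to 9
  Position 10 ('d'): window [9,10] length 2
  Position 11 ('b'): window [9,11] length 3
Longest substring with no repeats: "bgedc" with length 5

5


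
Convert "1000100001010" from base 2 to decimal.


Input: "1000100001010" in base 2
Positional expansion:
  Digit '1' (value 1) x 2^12 = 4096
  Digit '0' (value 0) x 2^11 = 0
  Digit '0' (value 0) x 2^10 = 0
  Digit '0' (value 0) x 2^9 = 0
  Digit '1' (value 1) x 2^8 = 256
  Digit '0' (value 0) x 2^7 = 0
  Digit '0' (value 0) x 2^6 = 0
  Digit '0' (value 0) x 2^5 = 0
  Digit '0' (value 0) x 2^4 = 0
  Digit '1' (value 1) x 2^3 = 8
  Digit '0' (value 0) x 2^2 = 0
  Digit '1' (value 1) x 2^1 = 2
  Digit '0' (value 0) x 2^0 = 0
Sum = 4362

4362


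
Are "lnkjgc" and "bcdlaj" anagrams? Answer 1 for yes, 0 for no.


Strings: "lnkjgc", "bcdlaj"
Sorted first:  cgjkln
Sorted second: abcdjl
Differ at position 0: 'c' vs 'a' => not anagrams

0


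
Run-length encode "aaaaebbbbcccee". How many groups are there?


Input: aaaaebbbbcccee
Scanning for consecutive runs:
  Group 1: 'a' x 4 (positions 0-3)
  Group 2: 'e' x 1 (positions 4-4)
  Group 3: 'b' x 4 (positions 5-8)
  Group 4: 'c' x 3 (positions 9-11)
  Group 5: 'e' x 2 (positions 12-13)
Total groups: 5

5


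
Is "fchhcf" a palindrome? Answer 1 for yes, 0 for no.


Input: fchhcf
Reversed: fchhcf
  Compare pos 0 ('f') with pos 5 ('f'): match
  Compare pos 1 ('c') with pos 4 ('c'): match
  Compare pos 2 ('h') with pos 3 ('h'): match
Result: palindrome

1


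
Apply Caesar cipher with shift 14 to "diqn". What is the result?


Caesar cipher: shift "diqn" by 14
  'd' (pos 3) + 14 = pos 17 = 'r'
  'i' (pos 8) + 14 = pos 22 = 'w'
  'q' (pos 16) + 14 = pos 4 = 'e'
  'n' (pos 13) + 14 = pos 1 = 'b'
Result: rweb

rweb


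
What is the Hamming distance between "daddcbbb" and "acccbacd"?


Comparing "daddcbbb" and "acccbacd" position by position:
  Position 0: 'd' vs 'a' => differ
  Position 1: 'a' vs 'c' => differ
  Position 2: 'd' vs 'c' => differ
  Position 3: 'd' vs 'c' => differ
  Position 4: 'c' vs 'b' => differ
  Position 5: 'b' vs 'a' => differ
  Position 6: 'b' vs 'c' => differ
  Position 7: 'b' vs 'd' => differ
Total differences (Hamming distance): 8

8


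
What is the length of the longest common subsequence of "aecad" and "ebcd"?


LCS of "aecad" and "ebcd"
DP table:
           e    b    c    d
      0    0    0    0    0
  a   0    0    0    0    0
  e   0    1    1    1    1
  c   0    1    1    2    2
  a   0    1    1    2    2
  d   0    1    1    2    3
LCS length = dp[5][4] = 3

3


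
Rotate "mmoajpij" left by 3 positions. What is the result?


Input: "mmoajpij", rotate left by 3
First 3 characters: "mmo"
Remaining characters: "ajpij"
Concatenate remaining + first: "ajpij" + "mmo" = "ajpijmmo"

ajpijmmo


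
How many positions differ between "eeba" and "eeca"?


Comparing "eeba" and "eeca" position by position:
  Position 0: 'e' vs 'e' => same
  Position 1: 'e' vs 'e' => same
  Position 2: 'b' vs 'c' => DIFFER
  Position 3: 'a' vs 'a' => same
Positions that differ: 1

1


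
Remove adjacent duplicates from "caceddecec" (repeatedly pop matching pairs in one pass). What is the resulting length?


Input: caceddecec
Stack-based adjacent duplicate removal:
  Read 'c': push. Stack: c
  Read 'a': push. Stack: ca
  Read 'c': push. Stack: cac
  Read 'e': push. Stack: cace
  Read 'd': push. Stack: caced
  Read 'd': matches stack top 'd' => pop. Stack: cace
  Read 'e': matches stack top 'e' => pop. Stack: cac
  Read 'c': matches stack top 'c' => pop. Stack: ca
  Read 'e': push. Stack: cae
  Read 'c': push. Stack: caec
Final stack: "caec" (length 4)

4


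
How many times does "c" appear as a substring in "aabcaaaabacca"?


Searching for "c" in "aabcaaaabacca"
Scanning each position:
  Position 0: "a" => no
  Position 1: "a" => no
  Position 2: "b" => no
  Position 3: "c" => MATCH
  Position 4: "a" => no
  Position 5: "a" => no
  Position 6: "a" => no
  Position 7: "a" => no
  Position 8: "b" => no
  Position 9: "a" => no
  Position 10: "c" => MATCH
  Position 11: "c" => MATCH
  Position 12: "a" => no
Total occurrences: 3

3


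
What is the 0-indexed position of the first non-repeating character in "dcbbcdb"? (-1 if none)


Input: dcbbcdb
Character frequencies:
  'b': 3
  'c': 2
  'd': 2
Scanning left to right for freq == 1:
  Position 0 ('d'): freq=2, skip
  Position 1 ('c'): freq=2, skip
  Position 2 ('b'): freq=3, skip
  Position 3 ('b'): freq=3, skip
  Position 4 ('c'): freq=2, skip
  Position 5 ('d'): freq=2, skip
  Position 6 ('b'): freq=3, skip
  No unique character found => answer = -1

-1


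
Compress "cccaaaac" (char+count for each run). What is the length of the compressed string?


Input: cccaaaac
Runs:
  'c' x 3 => "c3"
  'a' x 4 => "a4"
  'c' x 1 => "c1"
Compressed: "c3a4c1"
Compressed length: 6

6


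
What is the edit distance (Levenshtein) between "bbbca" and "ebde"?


Computing edit distance: "bbbca" -> "ebde"
DP table:
           e    b    d    e
      0    1    2    3    4
  b   1    1    1    2    3
  b   2    2    1    2    3
  b   3    3    2    2    3
  c   4    4    3    3    3
  a   5    5    4    4    4
Edit distance = dp[5][4] = 4

4


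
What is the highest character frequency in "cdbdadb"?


Input: cdbdadb
Character counts:
  'a': 1
  'b': 2
  'c': 1
  'd': 3
Maximum frequency: 3

3


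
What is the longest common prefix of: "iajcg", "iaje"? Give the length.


Words: iajcg, iaje
  Position 0: all 'i' => match
  Position 1: all 'a' => match
  Position 2: all 'j' => match
  Position 3: ('c', 'e') => mismatch, stop
LCP = "iaj" (length 3)

3


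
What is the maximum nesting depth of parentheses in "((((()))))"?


Input: "((((()))))"
Tracking depth:
  Position 0 '(': depth becomes 1
  Position 1 '(': depth becomes 2
  Position 2 '(': depth becomes 3
  Position 3 '(': depth becomes 4
  Position 4 '(': depth becomes 5
  Position 5 ')': depth becomes 4
  Position 6 ')': depth becomes 3
  Position 7 ')': depth becomes 2
  Position 8 ')': depth becomes 1
  Position 9 ')': depth becomes 0
Maximum depth reached: 5

5


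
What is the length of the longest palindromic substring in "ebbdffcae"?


Input: "ebbdffcae"
Checking substrings for palindromes:
  [1:3] "bb" (len 2) => palindrome
  [4:6] "ff" (len 2) => palindrome
Longest palindromic substring: "bb" with length 2

2


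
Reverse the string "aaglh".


Input: aaglh
Reading characters right to left:
  Position 4: 'h'
  Position 3: 'l'
  Position 2: 'g'
  Position 1: 'a'
  Position 0: 'a'
Reversed: hlgaa

hlgaa


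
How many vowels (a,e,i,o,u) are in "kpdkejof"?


Input: kpdkejof
Checking each character:
  'k' at position 0: consonant
  'p' at position 1: consonant
  'd' at position 2: consonant
  'k' at position 3: consonant
  'e' at position 4: vowel (running total: 1)
  'j' at position 5: consonant
  'o' at position 6: vowel (running total: 2)
  'f' at position 7: consonant
Total vowels: 2

2


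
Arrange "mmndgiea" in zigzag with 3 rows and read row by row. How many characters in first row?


Zigzag "mmndgiea" into 3 rows:
Placing characters:
  'm' => row 0
  'm' => row 1
  'n' => row 2
  'd' => row 1
  'g' => row 0
  'i' => row 1
  'e' => row 2
  'a' => row 1
Rows:
  Row 0: "mg"
  Row 1: "mdia"
  Row 2: "ne"
First row length: 2

2


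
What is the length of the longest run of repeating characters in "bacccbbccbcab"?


Input: "bacccbbccbcab"
Scanning for longest run:
  Position 1 ('a'): new char, reset run to 1
  Position 2 ('c'): new char, reset run to 1
  Position 3 ('c'): continues run of 'c', length=2
  Position 4 ('c'): continues run of 'c', length=3
  Position 5 ('b'): new char, reset run to 1
  Position 6 ('b'): continues run of 'b', length=2
  Position 7 ('c'): new char, reset run to 1
  Position 8 ('c'): continues run of 'c', length=2
  Position 9 ('b'): new char, reset run to 1
  Position 10 ('c'): new char, reset run to 1
  Position 11 ('a'): new char, reset run to 1
  Position 12 ('b'): new char, reset run to 1
Longest run: 'c' with length 3

3


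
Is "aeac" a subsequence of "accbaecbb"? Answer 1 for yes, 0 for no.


Check if "aeac" is a subsequence of "accbaecbb"
Greedy scan:
  Position 0 ('a'): matches sub[0] = 'a'
  Position 1 ('c'): no match needed
  Position 2 ('c'): no match needed
  Position 3 ('b'): no match needed
  Position 4 ('a'): no match needed
  Position 5 ('e'): matches sub[1] = 'e'
  Position 6 ('c'): no match needed
  Position 7 ('b'): no match needed
  Position 8 ('b'): no match needed
Only matched 2/4 characters => not a subsequence

0


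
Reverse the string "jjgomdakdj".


Input: jjgomdakdj
Reading characters right to left:
  Position 9: 'j'
  Position 8: 'd'
  Position 7: 'k'
  Position 6: 'a'
  Position 5: 'd'
  Position 4: 'm'
  Position 3: 'o'
  Position 2: 'g'
  Position 1: 'j'
  Position 0: 'j'
Reversed: jdkadmogjj

jdkadmogjj


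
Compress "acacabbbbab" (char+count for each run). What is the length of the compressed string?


Input: acacabbbbab
Runs:
  'a' x 1 => "a1"
  'c' x 1 => "c1"
  'a' x 1 => "a1"
  'c' x 1 => "c1"
  'a' x 1 => "a1"
  'b' x 4 => "b4"
  'a' x 1 => "a1"
  'b' x 1 => "b1"
Compressed: "a1c1a1c1a1b4a1b1"
Compressed length: 16

16


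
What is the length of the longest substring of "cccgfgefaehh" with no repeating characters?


Input: "cccgfgefaehh"
Sliding window (track last position of each char):
  Position 0 ('c'): window [0,0] length 1 -- new best
  Position 1 ('c'): repeat (last at 0), move window start to 1
  Position 1 ('c'): window [1,1] length 1
  Position 2 ('c'): repeat (last at 1), move window start to 2
  Position 2 ('c'): window [2,2] length 1
  Position 3 ('g'): window [2,3] length 2 -- new best
  Position 4 ('f'): window [2,4] length 3 -- new best
  Position 5 ('g'): repeat (last at 3), move window start to 4
  Position 5 ('g'): window [4,5] length 2
  Position 6 ('e'): window [4,6] length 3
  Position 7 ('f'): repeat (last at 4), move window start to 5
  Position 7 ('f'): window [5,7] length 3
  Position 8 ('a'): window [5,8] length 4 -- new best
  Position 9 ('e'): repeat (last at 6), move window start to 7
  Position 9 ('e'): window [7,9] length 3
  Position 10 ('h'): window [7,10] length 4
  Position 11 ('h'): repeat (last at 10), move window start to 11
  Position 11 ('h'): window [11,11] length 1
Longest substring with no repeats: "gefa" with length 4

4


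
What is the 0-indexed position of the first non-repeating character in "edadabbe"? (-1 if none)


Input: edadabbe
Character frequencies:
  'a': 2
  'b': 2
  'd': 2
  'e': 2
Scanning left to right for freq == 1:
  Position 0 ('e'): freq=2, skip
  Position 1 ('d'): freq=2, skip
  Position 2 ('a'): freq=2, skip
  Position 3 ('d'): freq=2, skip
  Position 4 ('a'): freq=2, skip
  Position 5 ('b'): freq=2, skip
  Position 6 ('b'): freq=2, skip
  Position 7 ('e'): freq=2, skip
  No unique character found => answer = -1

-1


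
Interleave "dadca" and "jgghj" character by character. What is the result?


Interleaving "dadca" and "jgghj":
  Position 0: 'd' from first, 'j' from second => "dj"
  Position 1: 'a' from first, 'g' from second => "ag"
  Position 2: 'd' from first, 'g' from second => "dg"
  Position 3: 'c' from first, 'h' from second => "ch"
  Position 4: 'a' from first, 'j' from second => "aj"
Result: djagdgchaj

djagdgchaj


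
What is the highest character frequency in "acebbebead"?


Input: acebbebead
Character counts:
  'a': 2
  'b': 3
  'c': 1
  'd': 1
  'e': 3
Maximum frequency: 3

3


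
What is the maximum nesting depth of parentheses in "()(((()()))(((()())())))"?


Input: "()(((()()))(((()())())))"
Tracking depth:
  Position 0 '(': depth becomes 1
  Position 1 ')': depth becomes 0
  Position 2 '(': depth becomes 1
  Position 3 '(': depth becomes 2
  Position 4 '(': depth becomes 3
  Position 5 '(': depth becomes 4
  Position 6 ')': depth becomes 3
  Position 7 '(': depth becomes 4
  Position 8 ')': depth becomes 3
  Position 9 ')': depth becomes 2
  Position 10 ')': depth becomes 1
  Position 11 '(': depth becomes 2
  Position 12 '(': depth becomes 3
  Position 13 '(': depth becomes 4
  Position 14 '(': depth becomes 5
  Position 15 ')': depth becomes 4
  Position 16 '(': depth becomes 5
  Position 17 ')': depth becomes 4
  Position 18 ')': depth becomes 3
  Position 19 '(': depth becomes 4
  Position 20 ')': depth becomes 3
  Position 21 ')': depth becomes 2
  Position 22 ')': depth becomes 1
  Position 23 ')': depth becomes 0
Maximum depth reached: 5

5


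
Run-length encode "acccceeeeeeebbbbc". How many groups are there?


Input: acccceeeeeeebbbbc
Scanning for consecutive runs:
  Group 1: 'a' x 1 (positions 0-0)
  Group 2: 'c' x 4 (positions 1-4)
  Group 3: 'e' x 7 (positions 5-11)
  Group 4: 'b' x 4 (positions 12-15)
  Group 5: 'c' x 1 (positions 16-16)
Total groups: 5

5


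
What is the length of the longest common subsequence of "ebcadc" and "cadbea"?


LCS of "ebcadc" and "cadbea"
DP table:
           c    a    d    b    e    a
      0    0    0    0    0    0    0
  e   0    0    0    0    0    1    1
  b   0    0    0    0    1    1    1
  c   0    1    1    1    1    1    1
  a   0    1    2    2    2    2    2
  d   0    1    2    3    3    3    3
  c   0    1    2    3    3    3    3
LCS length = dp[6][6] = 3

3


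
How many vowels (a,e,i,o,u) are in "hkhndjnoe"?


Input: hkhndjnoe
Checking each character:
  'h' at position 0: consonant
  'k' at position 1: consonant
  'h' at position 2: consonant
  'n' at position 3: consonant
  'd' at position 4: consonant
  'j' at position 5: consonant
  'n' at position 6: consonant
  'o' at position 7: vowel (running total: 1)
  'e' at position 8: vowel (running total: 2)
Total vowels: 2

2


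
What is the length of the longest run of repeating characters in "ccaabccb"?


Input: "ccaabccb"
Scanning for longest run:
  Position 1 ('c'): continues run of 'c', length=2
  Position 2 ('a'): new char, reset run to 1
  Position 3 ('a'): continues run of 'a', length=2
  Position 4 ('b'): new char, reset run to 1
  Position 5 ('c'): new char, reset run to 1
  Position 6 ('c'): continues run of 'c', length=2
  Position 7 ('b'): new char, reset run to 1
Longest run: 'c' with length 2

2


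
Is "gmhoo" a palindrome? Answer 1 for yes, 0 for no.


Input: gmhoo
Reversed: oohmg
  Compare pos 0 ('g') with pos 4 ('o'): MISMATCH
  Compare pos 1 ('m') with pos 3 ('o'): MISMATCH
Result: not a palindrome

0


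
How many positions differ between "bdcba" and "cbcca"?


Comparing "bdcba" and "cbcca" position by position:
  Position 0: 'b' vs 'c' => DIFFER
  Position 1: 'd' vs 'b' => DIFFER
  Position 2: 'c' vs 'c' => same
  Position 3: 'b' vs 'c' => DIFFER
  Position 4: 'a' vs 'a' => same
Positions that differ: 3

3


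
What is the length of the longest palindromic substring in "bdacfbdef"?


Input: "bdacfbdef"
Checking substrings for palindromes:
  No multi-char palindromic substrings found
Longest palindromic substring: "b" with length 1

1


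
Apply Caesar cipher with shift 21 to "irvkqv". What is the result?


Caesar cipher: shift "irvkqv" by 21
  'i' (pos 8) + 21 = pos 3 = 'd'
  'r' (pos 17) + 21 = pos 12 = 'm'
  'v' (pos 21) + 21 = pos 16 = 'q'
  'k' (pos 10) + 21 = pos 5 = 'f'
  'q' (pos 16) + 21 = pos 11 = 'l'
  'v' (pos 21) + 21 = pos 16 = 'q'
Result: dmqflq

dmqflq


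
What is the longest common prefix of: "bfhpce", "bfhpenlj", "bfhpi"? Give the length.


Words: bfhpce, bfhpenlj, bfhpi
  Position 0: all 'b' => match
  Position 1: all 'f' => match
  Position 2: all 'h' => match
  Position 3: all 'p' => match
  Position 4: ('c', 'e', 'i') => mismatch, stop
LCP = "bfhp" (length 4)

4


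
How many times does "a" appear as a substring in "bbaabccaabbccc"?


Searching for "a" in "bbaabccaabbccc"
Scanning each position:
  Position 0: "b" => no
  Position 1: "b" => no
  Position 2: "a" => MATCH
  Position 3: "a" => MATCH
  Position 4: "b" => no
  Position 5: "c" => no
  Position 6: "c" => no
  Position 7: "a" => MATCH
  Position 8: "a" => MATCH
  Position 9: "b" => no
  Position 10: "b" => no
  Position 11: "c" => no
  Position 12: "c" => no
  Position 13: "c" => no
Total occurrences: 4

4


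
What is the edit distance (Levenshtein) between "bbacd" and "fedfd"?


Computing edit distance: "bbacd" -> "fedfd"
DP table:
           f    e    d    f    d
      0    1    2    3    4    5
  b   1    1    2    3    4    5
  b   2    2    2    3    4    5
  a   3    3    3    3    4    5
  c   4    4    4    4    4    5
  d   5    5    5    4    5    4
Edit distance = dp[5][5] = 4

4


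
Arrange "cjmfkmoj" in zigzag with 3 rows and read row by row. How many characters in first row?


Zigzag "cjmfkmoj" into 3 rows:
Placing characters:
  'c' => row 0
  'j' => row 1
  'm' => row 2
  'f' => row 1
  'k' => row 0
  'm' => row 1
  'o' => row 2
  'j' => row 1
Rows:
  Row 0: "ck"
  Row 1: "jfmj"
  Row 2: "mo"
First row length: 2

2


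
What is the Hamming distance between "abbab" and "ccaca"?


Comparing "abbab" and "ccaca" position by position:
  Position 0: 'a' vs 'c' => differ
  Position 1: 'b' vs 'c' => differ
  Position 2: 'b' vs 'a' => differ
  Position 3: 'a' vs 'c' => differ
  Position 4: 'b' vs 'a' => differ
Total differences (Hamming distance): 5

5


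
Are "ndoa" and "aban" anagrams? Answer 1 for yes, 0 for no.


Strings: "ndoa", "aban"
Sorted first:  adno
Sorted second: aabn
Differ at position 1: 'd' vs 'a' => not anagrams

0


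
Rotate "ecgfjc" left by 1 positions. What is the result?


Input: "ecgfjc", rotate left by 1
First 1 characters: "e"
Remaining characters: "cgfjc"
Concatenate remaining + first: "cgfjc" + "e" = "cgfjce"

cgfjce


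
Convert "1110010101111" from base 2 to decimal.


Input: "1110010101111" in base 2
Positional expansion:
  Digit '1' (value 1) x 2^12 = 4096
  Digit '1' (value 1) x 2^11 = 2048
  Digit '1' (value 1) x 2^10 = 1024
  Digit '0' (value 0) x 2^9 = 0
  Digit '0' (value 0) x 2^8 = 0
  Digit '1' (value 1) x 2^7 = 128
  Digit '0' (value 0) x 2^6 = 0
  Digit '1' (value 1) x 2^5 = 32
  Digit '0' (value 0) x 2^4 = 0
  Digit '1' (value 1) x 2^3 = 8
  Digit '1' (value 1) x 2^2 = 4
  Digit '1' (value 1) x 2^1 = 2
  Digit '1' (value 1) x 2^0 = 1
Sum = 7343

7343


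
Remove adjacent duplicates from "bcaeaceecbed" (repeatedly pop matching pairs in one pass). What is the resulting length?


Input: bcaeaceecbed
Stack-based adjacent duplicate removal:
  Read 'b': push. Stack: b
  Read 'c': push. Stack: bc
  Read 'a': push. Stack: bca
  Read 'e': push. Stack: bcae
  Read 'a': push. Stack: bcaea
  Read 'c': push. Stack: bcaeac
  Read 'e': push. Stack: bcaeace
  Read 'e': matches stack top 'e' => pop. Stack: bcaeac
  Read 'c': matches stack top 'c' => pop. Stack: bcaea
  Read 'b': push. Stack: bcaeab
  Read 'e': push. Stack: bcaeabe
  Read 'd': push. Stack: bcaeabed
Final stack: "bcaeabed" (length 8)

8


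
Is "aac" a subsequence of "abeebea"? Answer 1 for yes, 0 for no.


Check if "aac" is a subsequence of "abeebea"
Greedy scan:
  Position 0 ('a'): matches sub[0] = 'a'
  Position 1 ('b'): no match needed
  Position 2 ('e'): no match needed
  Position 3 ('e'): no match needed
  Position 4 ('b'): no match needed
  Position 5 ('e'): no match needed
  Position 6 ('a'): matches sub[1] = 'a'
Only matched 2/3 characters => not a subsequence

0


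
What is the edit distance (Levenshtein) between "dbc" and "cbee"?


Computing edit distance: "dbc" -> "cbee"
DP table:
           c    b    e    e
      0    1    2    3    4
  d   1    1    2    3    4
  b   2    2    1    2    3
  c   3    2    2    2    3
Edit distance = dp[3][4] = 3

3


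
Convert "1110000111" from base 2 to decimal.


Input: "1110000111" in base 2
Positional expansion:
  Digit '1' (value 1) x 2^9 = 512
  Digit '1' (value 1) x 2^8 = 256
  Digit '1' (value 1) x 2^7 = 128
  Digit '0' (value 0) x 2^6 = 0
  Digit '0' (value 0) x 2^5 = 0
  Digit '0' (value 0) x 2^4 = 0
  Digit '0' (value 0) x 2^3 = 0
  Digit '1' (value 1) x 2^2 = 4
  Digit '1' (value 1) x 2^1 = 2
  Digit '1' (value 1) x 2^0 = 1
Sum = 903

903


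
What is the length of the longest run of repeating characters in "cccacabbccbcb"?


Input: "cccacabbccbcb"
Scanning for longest run:
  Position 1 ('c'): continues run of 'c', length=2
  Position 2 ('c'): continues run of 'c', length=3
  Position 3 ('a'): new char, reset run to 1
  Position 4 ('c'): new char, reset run to 1
  Position 5 ('a'): new char, reset run to 1
  Position 6 ('b'): new char, reset run to 1
  Position 7 ('b'): continues run of 'b', length=2
  Position 8 ('c'): new char, reset run to 1
  Position 9 ('c'): continues run of 'c', length=2
  Position 10 ('b'): new char, reset run to 1
  Position 11 ('c'): new char, reset run to 1
  Position 12 ('b'): new char, reset run to 1
Longest run: 'c' with length 3

3
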